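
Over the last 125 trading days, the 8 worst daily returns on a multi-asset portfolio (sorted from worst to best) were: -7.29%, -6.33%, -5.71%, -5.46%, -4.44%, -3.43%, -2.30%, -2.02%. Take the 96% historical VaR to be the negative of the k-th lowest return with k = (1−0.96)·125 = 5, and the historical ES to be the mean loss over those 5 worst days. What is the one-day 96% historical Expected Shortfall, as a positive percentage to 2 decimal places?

The 5 worst returns sum to -29.23%.
ES = −(-29.23%) / 5 = 5.846% ≈ 5.85%.

5.85%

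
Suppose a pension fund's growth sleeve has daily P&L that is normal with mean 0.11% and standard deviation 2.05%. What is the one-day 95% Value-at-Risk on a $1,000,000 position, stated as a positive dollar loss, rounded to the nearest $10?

$32,620

At 95% one-sided, z = 1.645.
VaR = −μ + z·σ = −(0.11%) + 1.645 × 2.05% = 3.262%.
On $1,000,000: 0.03262 × $1,000,000 = $32,620.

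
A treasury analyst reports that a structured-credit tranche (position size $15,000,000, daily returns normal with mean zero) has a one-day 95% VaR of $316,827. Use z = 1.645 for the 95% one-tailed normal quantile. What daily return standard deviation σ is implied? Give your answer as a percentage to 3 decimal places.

1.284%

VaR as a fraction: $316,827 / $15,000,000 = 2.112%.
σ = VaR / z = 2.112% / 1.645 = 1.284%.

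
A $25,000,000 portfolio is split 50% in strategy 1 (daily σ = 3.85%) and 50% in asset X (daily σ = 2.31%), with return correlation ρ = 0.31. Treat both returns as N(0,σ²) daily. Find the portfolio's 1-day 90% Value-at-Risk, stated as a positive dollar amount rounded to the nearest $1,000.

σ_p² = 0.5²·3.85² + 0.5²·2.31² + 2·0.31·0.5·0.5·3.85·2.31 = 6.4181 (%²).
σ_p = √6.4181 = 2.533%.
At 90%, z = 1.282.
VaR = 1.282 × 2.533% = 3.247%; on $25,000,000 that is $811,750.

$812,000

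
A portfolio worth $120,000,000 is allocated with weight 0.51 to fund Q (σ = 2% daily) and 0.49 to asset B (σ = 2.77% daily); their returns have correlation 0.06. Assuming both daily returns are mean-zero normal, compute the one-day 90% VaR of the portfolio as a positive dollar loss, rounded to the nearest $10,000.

σ_p² = 0.51²·2² + 0.49²·2.77² + 2·0.06·0.51·0.49·2·2.77 = 3.0488 (%²).
σ_p = √3.0488 = 1.746%.
At 90%, z = 1.282.
VaR = 1.282 × 1.746% = 2.238%; on $120,000,000 that is $2,685,600.

$2,690,000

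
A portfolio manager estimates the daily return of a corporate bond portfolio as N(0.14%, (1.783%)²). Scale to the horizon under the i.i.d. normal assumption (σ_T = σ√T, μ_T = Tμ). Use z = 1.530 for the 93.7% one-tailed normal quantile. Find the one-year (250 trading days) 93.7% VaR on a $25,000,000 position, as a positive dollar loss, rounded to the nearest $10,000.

$2,030,000

σ_{250d} = 1.783% × √250 = 28.192%; μ_{250d} = 250 × 0.14% = 35.000%.
VaR = −(35.000%) + 1.530 × 28.192% = 8.134%.
On $25,000,000: 0.08134 × $25,000,000 = $2,033,500.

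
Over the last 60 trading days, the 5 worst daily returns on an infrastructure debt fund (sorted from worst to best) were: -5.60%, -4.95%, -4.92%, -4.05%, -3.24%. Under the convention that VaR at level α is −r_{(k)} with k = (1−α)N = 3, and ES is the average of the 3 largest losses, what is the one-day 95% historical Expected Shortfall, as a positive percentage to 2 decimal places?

The 3 worst returns sum to -15.47%.
ES = −(-15.47%) / 3 = 5.1566…% ≈ 5.16%.

5.16%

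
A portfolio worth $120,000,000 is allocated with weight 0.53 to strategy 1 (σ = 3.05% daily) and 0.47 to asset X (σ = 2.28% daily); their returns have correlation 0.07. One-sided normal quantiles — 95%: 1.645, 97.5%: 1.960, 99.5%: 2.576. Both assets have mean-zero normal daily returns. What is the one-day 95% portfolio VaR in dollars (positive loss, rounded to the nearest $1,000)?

$3,950,000

σ_p² = 0.53²·3.05² + 0.47²·2.28² + 2·0.07·0.53·0.47·3.05·2.28 = 4.0039 (%²).
σ_p = √4.0039 = 2.001%.
VaR = 1.645 × 2.001% = 3.292%; on $120,000,000 that is $3,950,400.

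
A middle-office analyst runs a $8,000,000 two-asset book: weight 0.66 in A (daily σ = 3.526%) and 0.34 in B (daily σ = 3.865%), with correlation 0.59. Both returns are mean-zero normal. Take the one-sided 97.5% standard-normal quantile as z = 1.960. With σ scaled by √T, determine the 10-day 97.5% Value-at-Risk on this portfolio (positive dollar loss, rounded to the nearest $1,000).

σ_p = √(0.66²·3.526² + 0.34²·3.865² + 2·0.59·0.66·0.34·3.526·3.865) = 3.279%.
σ_{10d} = 3.279% × √10 = 10.369%.
VaR = 1.960 × 10.369% = 20.323%; on $8,000,000 that is $1,625,840.

$1,626,000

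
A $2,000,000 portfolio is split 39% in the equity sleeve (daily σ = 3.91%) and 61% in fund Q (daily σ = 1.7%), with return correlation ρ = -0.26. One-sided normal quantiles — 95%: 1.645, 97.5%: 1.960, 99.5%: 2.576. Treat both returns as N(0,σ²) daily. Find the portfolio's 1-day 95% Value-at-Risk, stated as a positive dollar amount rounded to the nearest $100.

σ_p² = 0.39²·3.91² + 0.61²·1.7² + 2·-0.26·0.39·0.61·3.91·1.7 = 2.5784 (%²).
σ_p = √2.5784 = 1.606%.
VaR = 1.645 × 1.606% = 2.642%; on $2,000,000 that is $52,840.

$52,800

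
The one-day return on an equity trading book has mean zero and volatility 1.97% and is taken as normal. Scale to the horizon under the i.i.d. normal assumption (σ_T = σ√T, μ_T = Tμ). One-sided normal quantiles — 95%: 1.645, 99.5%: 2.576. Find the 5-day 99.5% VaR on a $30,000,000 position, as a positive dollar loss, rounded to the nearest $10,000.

$3,400,000

σ_{5d} = 1.97% × √5 = 4.405%.
VaR = 2.576 × 4.405% = 11.347%.
On $30,000,000: 0.11347 × $30,000,000 = $3,404,100.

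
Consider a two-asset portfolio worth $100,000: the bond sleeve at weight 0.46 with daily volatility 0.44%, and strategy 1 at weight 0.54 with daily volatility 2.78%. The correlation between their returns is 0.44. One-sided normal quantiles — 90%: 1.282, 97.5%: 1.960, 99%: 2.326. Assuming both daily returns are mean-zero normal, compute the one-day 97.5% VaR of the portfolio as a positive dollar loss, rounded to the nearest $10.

σ_p² = 0.46²·0.44² + 0.54²·2.78² + 2·0.44·0.46·0.54·0.44·2.78 = 2.5619 (%²).
σ_p = √2.5619 = 1.601%.
VaR = 1.960 × 1.601% = 3.138%; on $100,000 that is $3,138.

$3,140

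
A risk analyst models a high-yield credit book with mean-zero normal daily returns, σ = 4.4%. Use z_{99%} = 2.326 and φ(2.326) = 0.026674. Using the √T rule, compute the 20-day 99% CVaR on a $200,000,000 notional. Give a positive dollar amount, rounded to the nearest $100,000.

σ_{20d} = 4.4% × √20 = 19.677%.
ES multiplier = φ(z)/(1−α) = 0.026674/0.01 = 2.667.
ES = 19.677% × 2.667 = 52.479%; on $200,000,000: $104,958,000.

$105,000,000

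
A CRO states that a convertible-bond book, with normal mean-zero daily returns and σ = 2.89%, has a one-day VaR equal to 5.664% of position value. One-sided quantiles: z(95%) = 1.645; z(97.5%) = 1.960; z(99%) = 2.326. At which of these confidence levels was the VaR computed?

Implied z = VaR/σ = 5.664 / 2.89 = 1.960.
This matches z(97.5%) = 1.960.

97.5%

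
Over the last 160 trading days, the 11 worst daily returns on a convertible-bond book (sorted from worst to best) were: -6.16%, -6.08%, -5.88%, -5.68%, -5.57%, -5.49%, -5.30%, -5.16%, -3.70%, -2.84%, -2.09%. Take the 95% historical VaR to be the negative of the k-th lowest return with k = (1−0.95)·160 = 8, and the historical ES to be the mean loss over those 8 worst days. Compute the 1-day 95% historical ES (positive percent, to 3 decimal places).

5.665%

The 8 worst returns sum to -45.32%.
ES = −(-45.32%) / 8 = 5.665%.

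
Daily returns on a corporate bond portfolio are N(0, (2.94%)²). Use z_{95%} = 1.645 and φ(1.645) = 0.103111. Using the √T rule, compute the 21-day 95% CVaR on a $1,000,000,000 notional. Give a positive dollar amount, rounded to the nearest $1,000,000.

$278,000,000

σ_{21d} = 2.94% × √21 = 13.473%.
ES multiplier = φ(z)/(1−α) = 0.103111/0.05 = 2.062.
ES = 13.473% × 2.062 = 27.781%; on $1,000,000,000: $277,810,000.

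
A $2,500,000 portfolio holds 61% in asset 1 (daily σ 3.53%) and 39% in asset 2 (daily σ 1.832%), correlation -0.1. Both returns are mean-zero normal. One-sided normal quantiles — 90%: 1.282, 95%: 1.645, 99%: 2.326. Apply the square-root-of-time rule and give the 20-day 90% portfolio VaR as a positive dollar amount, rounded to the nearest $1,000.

σ_p = √(0.61²·3.53² + 0.39²·1.832² + 2·-0.1·0.61·0.39·3.53·1.832) = 2.200%.
σ_{20d} = 2.200% × √20 = 9.839%.
VaR = 1.282 × 9.839% = 12.614%; on $2,500,000 that is $315,350.

$315,000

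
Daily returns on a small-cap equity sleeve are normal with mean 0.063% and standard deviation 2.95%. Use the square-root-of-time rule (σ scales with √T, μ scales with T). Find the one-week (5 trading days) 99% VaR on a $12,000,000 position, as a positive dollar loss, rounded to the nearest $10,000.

At 99%, z = 2.326.
σ_{5d} = 2.95% × √5 = 6.596%; μ_{5d} = 5 × 0.063% = 0.315%.
VaR = −(0.315%) + 2.326 × 6.596% = 15.027%.
On $12,000,000: 0.15027 × $12,000,000 = $1,803,240.

$1,800,000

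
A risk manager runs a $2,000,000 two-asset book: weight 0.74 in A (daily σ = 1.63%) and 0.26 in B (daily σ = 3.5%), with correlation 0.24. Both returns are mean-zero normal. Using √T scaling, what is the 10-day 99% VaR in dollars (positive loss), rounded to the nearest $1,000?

σ_p = √(0.74²·1.63² + 0.26²·3.5² + 2·0.24·0.74·0.26·1.63·3.5) = 1.676%.
σ_{10d} = 1.676% × √10 = 5.300%.
z(99%) = 2.326.
VaR = 2.326 × 5.300% = 12.328%; on $2,000,000 that is $246,560.

$247,000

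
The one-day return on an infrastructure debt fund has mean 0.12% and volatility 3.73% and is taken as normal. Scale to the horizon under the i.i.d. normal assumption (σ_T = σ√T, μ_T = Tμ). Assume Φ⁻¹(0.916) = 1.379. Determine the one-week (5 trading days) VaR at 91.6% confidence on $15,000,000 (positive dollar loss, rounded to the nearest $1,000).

$1,635,000

σ_{5d} = 3.73% × √5 = 8.341%; μ_{5d} = 5 × 0.12% = 0.600%.
VaR = −(0.600%) + 1.379 × 8.341% = 10.902%.
On $15,000,000: 0.10902 × $15,000,000 = $1,635,300.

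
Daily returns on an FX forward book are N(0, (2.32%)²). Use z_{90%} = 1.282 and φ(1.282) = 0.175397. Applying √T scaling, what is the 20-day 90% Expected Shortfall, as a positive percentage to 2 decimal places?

σ_{20d} = 2.32% × √20 = 10.375%.
ES multiplier = φ(z)/(1−α) = 0.175397/0.1 = 1.754.
ES = 10.375% × 1.754 = 18.198%.

18.20%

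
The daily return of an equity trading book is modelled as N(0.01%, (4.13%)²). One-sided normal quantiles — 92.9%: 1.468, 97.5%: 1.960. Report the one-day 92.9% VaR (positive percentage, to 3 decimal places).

6.053%

VaR = −μ + z·σ = −(0.01%) + 1.468 × 4.13% = 6.053%.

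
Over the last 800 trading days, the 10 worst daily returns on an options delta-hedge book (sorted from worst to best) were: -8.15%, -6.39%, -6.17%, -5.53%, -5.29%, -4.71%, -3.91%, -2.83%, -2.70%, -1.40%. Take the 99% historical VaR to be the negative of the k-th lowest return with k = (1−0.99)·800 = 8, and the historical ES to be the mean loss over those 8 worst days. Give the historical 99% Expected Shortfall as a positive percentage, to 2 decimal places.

5.37%

The 8 worst returns sum to -42.98%.
ES = −(-42.98%) / 8 = 5.3725% ≈ 5.37%.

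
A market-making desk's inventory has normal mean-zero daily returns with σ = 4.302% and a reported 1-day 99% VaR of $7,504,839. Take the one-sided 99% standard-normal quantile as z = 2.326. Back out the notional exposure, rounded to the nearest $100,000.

VaR as a fraction of value: z·σ = 2.326 × 4.302% = 10.0065%.
Position = $7,504,839 / 0.100065 = $75,000,000.

$75,000,000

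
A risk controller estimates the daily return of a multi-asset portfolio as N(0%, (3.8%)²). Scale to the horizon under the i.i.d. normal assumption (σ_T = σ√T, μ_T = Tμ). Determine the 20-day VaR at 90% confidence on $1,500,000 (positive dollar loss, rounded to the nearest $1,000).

At 90%, z = 1.282.
σ_{20d} = 3.8% × √20 = 16.994%.
VaR = 1.282 × 16.994% = 21.786%.
On $1,500,000: 0.21786 × $1,500,000 = $326,790.

$327,000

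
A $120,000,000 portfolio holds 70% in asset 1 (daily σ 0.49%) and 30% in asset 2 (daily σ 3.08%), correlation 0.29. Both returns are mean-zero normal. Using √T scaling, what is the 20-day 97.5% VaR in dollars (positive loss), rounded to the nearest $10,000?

$11,310,000

σ_p = √(0.7²·0.49² + 0.3²·3.08² + 2·0.29·0.7·0.3·0.49·3.08) = 1.075%.
σ_{20d} = 1.075% × √20 = 4.808%.
z(97.5%) = 1.960.
VaR = 1.960 × 4.808% = 9.424%; on $120,000,000 that is $11,308,800.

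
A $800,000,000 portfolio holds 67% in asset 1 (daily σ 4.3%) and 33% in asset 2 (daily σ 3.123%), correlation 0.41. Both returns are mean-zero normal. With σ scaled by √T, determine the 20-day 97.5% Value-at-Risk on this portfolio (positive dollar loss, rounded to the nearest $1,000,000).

$241,000,000

σ_p = √(0.67²·4.3² + 0.33²·3.123² + 2·0.41·0.67·0.33·4.3·3.123) = 3.435%.
σ_{20d} = 3.435% × √20 = 15.362%.
z(97.5%) = 1.960.
VaR = 1.960 × 15.362% = 30.110%; on $800,000,000 that is $240,880,000.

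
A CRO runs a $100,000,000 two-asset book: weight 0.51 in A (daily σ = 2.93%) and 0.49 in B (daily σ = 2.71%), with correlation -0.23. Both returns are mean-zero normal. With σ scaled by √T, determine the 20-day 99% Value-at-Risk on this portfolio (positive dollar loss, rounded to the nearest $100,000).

$18,300,000

σ_p = √(0.51²·2.93² + 0.49²·2.71² + 2·-0.23·0.51·0.49·2.93·2.71) = 1.756%.
σ_{20d} = 1.756% × √20 = 7.853%.
z(99%) = 2.326.
VaR = 2.326 × 7.853% = 18.266%; on $100,000,000 that is $18,266,000.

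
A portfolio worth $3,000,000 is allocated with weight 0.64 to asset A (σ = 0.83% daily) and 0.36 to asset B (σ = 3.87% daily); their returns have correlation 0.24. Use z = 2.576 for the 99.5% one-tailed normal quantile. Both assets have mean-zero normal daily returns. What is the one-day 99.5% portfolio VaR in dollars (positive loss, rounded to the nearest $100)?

$124,100

σ_p² = 0.64²·0.83² + 0.36²·3.87² + 2·0.24·0.64·0.36·0.83·3.87 = 2.5784 (%²).
σ_p = √2.5784 = 1.606%.
VaR = 2.576 × 1.606% = 4.137%; on $3,000,000 that is $124,110.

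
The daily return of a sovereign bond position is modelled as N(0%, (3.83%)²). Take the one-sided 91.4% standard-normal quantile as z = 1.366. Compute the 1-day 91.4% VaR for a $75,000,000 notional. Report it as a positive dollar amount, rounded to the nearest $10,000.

VaR = z·σ = 1.366 × 3.83% = 5.232%.
On $75,000,000: 0.05232 × $75,000,000 = $3,924,000.

$3,920,000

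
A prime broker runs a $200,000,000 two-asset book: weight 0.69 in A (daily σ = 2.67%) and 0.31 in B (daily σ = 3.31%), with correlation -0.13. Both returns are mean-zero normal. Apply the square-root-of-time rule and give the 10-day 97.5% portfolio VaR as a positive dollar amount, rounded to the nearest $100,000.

σ_p = √(0.69²·2.67² + 0.31²·3.31² + 2·-0.13·0.69·0.31·2.67·3.31) = 1.989%.
σ_{10d} = 1.989% × √10 = 6.290%.
z(97.5%) = 1.960.
VaR = 1.960 × 6.290% = 12.328%; on $200,000,000 that is $24,656,000.

$24,700,000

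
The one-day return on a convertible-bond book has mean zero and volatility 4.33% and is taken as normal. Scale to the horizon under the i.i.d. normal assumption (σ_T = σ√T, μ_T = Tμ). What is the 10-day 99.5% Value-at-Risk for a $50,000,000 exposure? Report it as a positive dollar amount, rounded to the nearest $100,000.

At 99.5%, z = 2.576.
σ_{10d} = 4.33% × √10 = 13.693%.
VaR = 2.576 × 13.693% = 35.273%.
On $50,000,000: 0.35273 × $50,000,000 = $17,636,500.

$17,600,000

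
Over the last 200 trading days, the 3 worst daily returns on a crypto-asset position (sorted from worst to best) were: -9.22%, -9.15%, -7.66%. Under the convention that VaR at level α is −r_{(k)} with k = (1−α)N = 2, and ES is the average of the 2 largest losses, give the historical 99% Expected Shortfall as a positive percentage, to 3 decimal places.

The 2 worst returns sum to -18.37%.
ES = −(-18.37%) / 2 = 9.185%.

9.185%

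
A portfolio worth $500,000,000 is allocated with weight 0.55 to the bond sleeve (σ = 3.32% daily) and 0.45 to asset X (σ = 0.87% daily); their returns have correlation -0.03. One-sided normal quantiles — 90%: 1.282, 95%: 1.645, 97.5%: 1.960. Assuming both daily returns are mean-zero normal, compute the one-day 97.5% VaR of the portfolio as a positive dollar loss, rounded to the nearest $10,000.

σ_p² = 0.55²·3.32² + 0.45²·0.87² + 2·-0.03·0.55·0.45·3.32·0.87 = 3.4447 (%²).
σ_p = √3.4447 = 1.856%.
VaR = 1.960 × 1.856% = 3.638%; on $500,000,000 that is $18,190,000.

$18,190,000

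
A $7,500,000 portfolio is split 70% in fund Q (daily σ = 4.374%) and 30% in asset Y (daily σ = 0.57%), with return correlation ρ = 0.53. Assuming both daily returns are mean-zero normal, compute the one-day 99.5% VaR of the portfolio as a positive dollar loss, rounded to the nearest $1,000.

σ_p² = 0.7²·4.374² + 0.3²·0.57² + 2·0.53·0.7·0.3·4.374·0.57 = 9.9588 (%²).
σ_p = √9.9588 = 3.156%.
At 99.5%, z = 2.576.
VaR = 2.576 × 3.156% = 8.130%; on $7,500,000 that is $609,750.

$610,000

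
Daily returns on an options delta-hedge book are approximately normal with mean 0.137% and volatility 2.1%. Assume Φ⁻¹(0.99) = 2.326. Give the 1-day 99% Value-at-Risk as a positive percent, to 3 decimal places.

VaR = −μ + z·σ = −(0.137%) + 2.326 × 2.1% = 4.748%.

4.748%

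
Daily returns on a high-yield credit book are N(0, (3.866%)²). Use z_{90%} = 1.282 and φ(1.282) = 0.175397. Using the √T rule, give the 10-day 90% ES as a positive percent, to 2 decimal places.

21.44%

σ_{10d} = 3.866% × √10 = 12.225%.
ES multiplier = φ(z)/(1−α) = 0.175397/0.1 = 1.754.
ES = 12.225% × 1.754 = 21.443%.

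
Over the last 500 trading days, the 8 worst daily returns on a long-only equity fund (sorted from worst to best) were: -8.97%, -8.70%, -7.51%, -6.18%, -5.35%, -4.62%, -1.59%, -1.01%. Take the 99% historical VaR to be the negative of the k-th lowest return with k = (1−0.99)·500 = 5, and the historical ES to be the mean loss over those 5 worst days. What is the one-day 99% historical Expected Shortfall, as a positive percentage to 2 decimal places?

The 5 worst returns sum to -36.71%.
ES = −(-36.71%) / 5 = 7.342% ≈ 7.34%.

7.34%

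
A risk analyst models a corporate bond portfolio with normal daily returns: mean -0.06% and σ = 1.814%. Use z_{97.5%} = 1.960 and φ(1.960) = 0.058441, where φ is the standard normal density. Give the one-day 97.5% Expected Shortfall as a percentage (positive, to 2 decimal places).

4.30%

Tail multiplier: φ(z)/(1−α) = 0.058441 / 0.025 = 2.338.
ES = −(-0.06%) + 1.814% × 2.338 = 4.301%.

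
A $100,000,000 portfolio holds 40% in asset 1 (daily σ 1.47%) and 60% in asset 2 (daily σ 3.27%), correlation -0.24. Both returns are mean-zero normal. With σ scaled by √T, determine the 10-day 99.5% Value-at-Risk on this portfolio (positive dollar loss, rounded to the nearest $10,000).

σ_p = √(0.4²·1.47² + 0.6²·3.27² + 2·-0.24·0.4·0.6·1.47·3.27) = 1.908%.
σ_{10d} = 1.908% × √10 = 6.034%.
z(99.5%) = 2.576.
VaR = 2.576 × 6.034% = 15.544%; on $100,000,000 that is $15,544,000.

$15,540,000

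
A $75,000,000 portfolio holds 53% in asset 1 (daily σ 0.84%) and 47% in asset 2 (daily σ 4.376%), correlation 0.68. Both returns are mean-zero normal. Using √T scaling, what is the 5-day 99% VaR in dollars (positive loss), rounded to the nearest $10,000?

$9,290,000

σ_p = √(0.53²·0.84² + 0.47²·4.376² + 2·0.68·0.53·0.47·0.84·4.376) = 2.382%.
σ_{5d} = 2.382% × √5 = 5.326%.
z(99%) = 2.326.
VaR = 2.326 × 5.326% = 12.388%; on $75,000,000 that is $9,291,000.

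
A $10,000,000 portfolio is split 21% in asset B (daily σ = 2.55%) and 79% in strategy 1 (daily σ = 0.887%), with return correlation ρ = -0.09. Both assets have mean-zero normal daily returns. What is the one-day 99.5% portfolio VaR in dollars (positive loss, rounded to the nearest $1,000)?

σ_p² = 0.21²·2.55² + 0.79²·0.887² + 2·-0.09·0.21·0.79·2.55·0.887 = 0.7102 (%²).
σ_p = √0.7102 = 0.843%.
At 99.5%, z = 2.576.
VaR = 2.576 × 0.843% = 2.172%; on $10,000,000 that is $217,200.

$217,000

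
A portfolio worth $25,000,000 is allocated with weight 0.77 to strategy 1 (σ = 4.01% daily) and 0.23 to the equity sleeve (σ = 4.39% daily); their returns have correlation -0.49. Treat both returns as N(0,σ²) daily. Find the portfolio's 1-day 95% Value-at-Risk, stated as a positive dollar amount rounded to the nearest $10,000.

$1,130,000

σ_p² = 0.77²·4.01² + 0.23²·4.39² + 2·-0.49·0.77·0.23·4.01·4.39 = 7.4981 (%²).
σ_p = √7.4981 = 2.738%.
At 95%, z = 1.645.
VaR = 1.645 × 2.738% = 4.504%; on $25,000,000 that is $1,126,000.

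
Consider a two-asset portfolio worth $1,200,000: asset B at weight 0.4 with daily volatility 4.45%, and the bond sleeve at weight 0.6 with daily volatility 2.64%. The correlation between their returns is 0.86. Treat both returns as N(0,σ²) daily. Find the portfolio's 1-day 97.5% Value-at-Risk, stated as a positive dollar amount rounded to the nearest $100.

$76,300

σ_p² = 0.4²·4.45² + 0.6²·2.64² + 2·0.86·0.4·0.6·4.45·2.64 = 10.5270 (%²).
σ_p = √10.5270 = 3.245%.
At 97.5%, z = 1.960.
VaR = 1.960 × 3.245% = 6.360%; on $1,200,000 that is $76,320.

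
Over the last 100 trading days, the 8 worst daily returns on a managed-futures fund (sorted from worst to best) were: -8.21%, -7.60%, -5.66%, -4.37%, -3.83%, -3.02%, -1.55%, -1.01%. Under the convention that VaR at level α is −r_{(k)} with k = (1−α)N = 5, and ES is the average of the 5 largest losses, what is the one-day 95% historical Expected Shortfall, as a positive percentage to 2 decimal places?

The 5 worst returns sum to -29.67%.
ES = −(-29.67%) / 5 = 5.934% ≈ 5.93%.

5.93%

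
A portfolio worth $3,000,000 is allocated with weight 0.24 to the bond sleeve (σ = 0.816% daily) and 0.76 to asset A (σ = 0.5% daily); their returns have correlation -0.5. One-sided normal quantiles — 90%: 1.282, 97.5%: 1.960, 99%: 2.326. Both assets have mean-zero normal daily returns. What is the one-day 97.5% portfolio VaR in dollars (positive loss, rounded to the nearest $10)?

σ_p² = 0.24²·0.816² + 0.76²·0.5² + 2·-0.5·0.24·0.76·0.816·0.5 = 0.1083 (%²).
σ_p = √0.1083 = 0.329%.
VaR = 1.960 × 0.329% = 0.645%; on $3,000,000 that is $19,350.

$19,350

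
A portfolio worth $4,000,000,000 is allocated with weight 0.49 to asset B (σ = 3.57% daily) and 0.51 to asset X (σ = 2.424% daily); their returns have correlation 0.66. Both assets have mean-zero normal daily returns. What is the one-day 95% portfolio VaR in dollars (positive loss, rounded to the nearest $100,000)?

σ_p² = 0.49²·3.57² + 0.51²·2.424² + 2·0.66·0.49·0.51·3.57·2.424 = 7.4429 (%²).
σ_p = √7.4429 = 2.728%.
At 95%, z = 1.645.
VaR = 1.645 × 2.728% = 4.488%; on $4,000,000,000 that is $179,520,000.

$179,500,000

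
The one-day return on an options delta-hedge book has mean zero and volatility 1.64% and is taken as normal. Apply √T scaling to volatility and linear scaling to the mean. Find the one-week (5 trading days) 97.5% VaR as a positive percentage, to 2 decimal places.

7.19%

At 97.5%, z = 1.960.
σ_{5d} = 1.64% × √5 = 3.667%.
VaR = 1.960 × 3.667% = 7.187%.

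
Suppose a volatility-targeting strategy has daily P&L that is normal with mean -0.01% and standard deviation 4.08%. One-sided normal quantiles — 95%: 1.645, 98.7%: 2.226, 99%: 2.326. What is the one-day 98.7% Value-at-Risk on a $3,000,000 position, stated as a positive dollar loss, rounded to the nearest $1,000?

VaR = −μ + z·σ = −(-0.01%) + 2.226 × 4.08% = 9.092%.
On $3,000,000: 0.09092 × $3,000,000 = $272,760.

$273,000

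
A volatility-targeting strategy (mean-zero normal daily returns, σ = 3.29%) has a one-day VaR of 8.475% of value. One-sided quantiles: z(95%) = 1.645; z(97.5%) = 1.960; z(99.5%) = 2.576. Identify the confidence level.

Implied z = VaR/σ = 8.475 / 3.29 = 2.576.
This matches z(99.5%) = 2.576.

99.5%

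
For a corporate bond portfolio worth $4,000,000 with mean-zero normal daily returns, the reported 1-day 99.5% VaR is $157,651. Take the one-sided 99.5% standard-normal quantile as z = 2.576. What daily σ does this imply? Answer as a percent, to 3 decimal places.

1.530%

VaR as a fraction: $157,651 / $4,000,000 = 3.941%.
σ = VaR / z = 3.941% / 2.576 = 1.530%.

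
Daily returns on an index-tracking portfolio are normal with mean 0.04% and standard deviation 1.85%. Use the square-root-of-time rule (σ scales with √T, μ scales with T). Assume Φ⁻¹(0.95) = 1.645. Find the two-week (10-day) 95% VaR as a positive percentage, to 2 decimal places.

σ_{10d} = 1.85% × √10 = 5.850%; μ_{10d} = 10 × 0.04% = 0.400%.
VaR = −(0.400%) + 1.645 × 5.850% = 9.223%.

9.22%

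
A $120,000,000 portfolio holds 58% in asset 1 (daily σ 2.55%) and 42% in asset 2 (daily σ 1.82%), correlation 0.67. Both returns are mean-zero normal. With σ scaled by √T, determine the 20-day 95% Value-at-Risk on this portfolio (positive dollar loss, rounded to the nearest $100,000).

$18,300,000

σ_p = √(0.58²·2.55² + 0.42²·1.82² + 2·0.67·0.58·0.42·2.55·1.82) = 2.070%.
σ_{20d} = 2.070% × √20 = 9.257%.
z(95%) = 1.645.
VaR = 1.645 × 9.257% = 15.228%; on $120,000,000 that is $18,273,600.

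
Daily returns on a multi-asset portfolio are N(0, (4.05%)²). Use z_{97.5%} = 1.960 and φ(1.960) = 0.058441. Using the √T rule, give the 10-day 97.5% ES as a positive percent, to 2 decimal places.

29.94%

σ_{10d} = 4.05% × √10 = 12.807%.
ES multiplier = φ(z)/(1−α) = 0.058441/0.025 = 2.338.
ES = 12.807% × 2.338 = 29.943%.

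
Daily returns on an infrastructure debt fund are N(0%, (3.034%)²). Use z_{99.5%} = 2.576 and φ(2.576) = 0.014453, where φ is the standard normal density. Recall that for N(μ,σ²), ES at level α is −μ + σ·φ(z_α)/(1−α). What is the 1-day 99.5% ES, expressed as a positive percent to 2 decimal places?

Tail multiplier: φ(z)/(1−α) = 0.014453 / 0.005 = 2.891.
ES = 3.034% × 2.891 = 8.771%.

8.77%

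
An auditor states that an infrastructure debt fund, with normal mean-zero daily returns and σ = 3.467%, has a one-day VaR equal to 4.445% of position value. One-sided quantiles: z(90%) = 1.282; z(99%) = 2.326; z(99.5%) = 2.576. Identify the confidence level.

Implied z = VaR/σ = 4.445 / 3.467 = 1.282.
This matches z(90%) = 1.282.

90%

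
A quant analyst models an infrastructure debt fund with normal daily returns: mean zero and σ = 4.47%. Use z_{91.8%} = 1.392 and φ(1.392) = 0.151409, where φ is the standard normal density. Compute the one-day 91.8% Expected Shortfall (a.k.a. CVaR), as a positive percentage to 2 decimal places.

8.25%

Tail multiplier: φ(z)/(1−α) = 0.151409 / 0.082 = 1.846.
ES = 4.47% × 1.846 = 8.252%.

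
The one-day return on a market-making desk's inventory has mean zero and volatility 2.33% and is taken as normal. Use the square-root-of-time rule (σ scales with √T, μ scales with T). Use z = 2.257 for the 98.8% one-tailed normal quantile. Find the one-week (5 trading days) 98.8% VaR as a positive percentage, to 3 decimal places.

11.759%

σ_{5d} = 2.33% × √5 = 5.210%.
VaR = 2.257 × 5.210% = 11.759%.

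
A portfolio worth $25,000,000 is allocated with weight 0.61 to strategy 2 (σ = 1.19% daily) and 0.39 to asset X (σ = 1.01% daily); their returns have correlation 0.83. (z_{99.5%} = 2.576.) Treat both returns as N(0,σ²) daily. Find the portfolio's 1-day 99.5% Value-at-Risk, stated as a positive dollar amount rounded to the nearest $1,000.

$693,000

σ_p² = 0.61²·1.19² + 0.39²·1.01² + 2·0.83·0.61·0.39·1.19·1.01 = 1.1567 (%²).
σ_p = √1.1567 = 1.076%.
VaR = 2.576 × 1.076% = 2.772%; on $25,000,000 that is $693,000.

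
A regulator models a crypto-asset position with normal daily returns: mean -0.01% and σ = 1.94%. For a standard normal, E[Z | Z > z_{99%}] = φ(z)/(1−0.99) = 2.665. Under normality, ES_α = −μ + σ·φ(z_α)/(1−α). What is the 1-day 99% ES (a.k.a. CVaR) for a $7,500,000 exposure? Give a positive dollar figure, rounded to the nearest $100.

$388,500

ES = −(-0.01%) + 1.94% × 2.665 = 5.180%.
On $7,500,000: 0.05180 × $7,500,000 = $388,500.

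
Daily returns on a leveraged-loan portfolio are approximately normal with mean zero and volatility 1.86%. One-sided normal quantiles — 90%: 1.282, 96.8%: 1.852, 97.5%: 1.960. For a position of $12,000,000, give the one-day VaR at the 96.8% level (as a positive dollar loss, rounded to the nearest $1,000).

$413,000

VaR = z·σ = 1.852 × 1.86% = 3.445%.
On $12,000,000: 0.03445 × $12,000,000 = $413,400.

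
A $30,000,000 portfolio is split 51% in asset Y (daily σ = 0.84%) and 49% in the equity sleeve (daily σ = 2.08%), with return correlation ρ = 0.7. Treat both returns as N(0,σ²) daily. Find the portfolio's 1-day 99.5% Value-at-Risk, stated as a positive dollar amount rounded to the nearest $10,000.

σ_p² = 0.51²·0.84² + 0.49²·2.08² + 2·0.7·0.51·0.49·0.84·2.08 = 1.8336 (%²).
σ_p = √1.8336 = 1.354%.
At 99.5%, z = 2.576.
VaR = 2.576 × 1.354% = 3.488%; on $30,000,000 that is $1,046,400.

$1,050,000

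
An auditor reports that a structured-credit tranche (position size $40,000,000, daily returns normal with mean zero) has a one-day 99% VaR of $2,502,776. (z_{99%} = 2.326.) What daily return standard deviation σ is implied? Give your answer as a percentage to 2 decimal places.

2.69%

VaR as a fraction: $2,502,776 / $40,000,000 = 6.257%.
σ = VaR / z = 6.257% / 2.326 = 2.690%.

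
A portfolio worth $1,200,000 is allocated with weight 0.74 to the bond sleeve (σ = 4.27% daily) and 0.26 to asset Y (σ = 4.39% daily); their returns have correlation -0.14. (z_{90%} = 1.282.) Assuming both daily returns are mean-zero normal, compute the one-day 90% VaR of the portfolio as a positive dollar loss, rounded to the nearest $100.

σ_p² = 0.74²·4.27² + 0.26²·4.39² + 2·-0.14·0.74·0.26·4.27·4.39 = 10.2773 (%²).
σ_p = √10.2773 = 3.206%.
VaR = 1.282 × 3.206% = 4.110%; on $1,200,000 that is $49,320.

$49,300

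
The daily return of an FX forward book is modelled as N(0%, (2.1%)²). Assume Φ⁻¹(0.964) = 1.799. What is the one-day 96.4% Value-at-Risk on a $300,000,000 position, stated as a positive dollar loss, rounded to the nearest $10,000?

VaR = z·σ = 1.799 × 2.1% = 3.778%.
On $300,000,000: 0.03778 × $300,000,000 = $11,334,000.

$11,330,000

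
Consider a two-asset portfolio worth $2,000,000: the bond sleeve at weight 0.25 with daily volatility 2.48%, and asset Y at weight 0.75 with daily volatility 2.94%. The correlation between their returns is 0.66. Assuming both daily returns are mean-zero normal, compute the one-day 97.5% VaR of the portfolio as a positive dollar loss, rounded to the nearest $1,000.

$104,000

σ_p² = 0.25²·2.48² + 0.75²·2.94² + 2·0.66·0.25·0.75·2.48·2.94 = 7.0510 (%²).
σ_p = √7.0510 = 2.655%.
At 97.5%, z = 1.960.
VaR = 1.960 × 2.655% = 5.204%; on $2,000,000 that is $104,080.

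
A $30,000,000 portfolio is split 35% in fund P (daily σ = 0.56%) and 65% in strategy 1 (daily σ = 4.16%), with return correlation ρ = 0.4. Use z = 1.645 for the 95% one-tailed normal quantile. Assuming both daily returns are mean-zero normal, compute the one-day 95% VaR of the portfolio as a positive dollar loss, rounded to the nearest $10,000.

σ_p² = 0.35²·0.56² + 0.65²·4.16² + 2·0.4·0.35·0.65·0.56·4.16 = 7.7740 (%²).
σ_p = √7.7740 = 2.788%.
VaR = 1.645 × 2.788% = 4.586%; on $30,000,000 that is $1,375,800.

$1,380,000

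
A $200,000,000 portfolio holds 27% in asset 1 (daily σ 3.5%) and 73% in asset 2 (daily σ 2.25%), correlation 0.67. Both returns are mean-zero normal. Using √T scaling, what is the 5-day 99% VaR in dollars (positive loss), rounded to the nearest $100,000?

$24,800,000

σ_p = √(0.27²·3.5² + 0.73²·2.25² + 2·0.67·0.27·0.73·3.5·2.25) = 2.381%.
σ_{5d} = 2.381% × √5 = 5.324%.
z(99%) = 2.326.
VaR = 2.326 × 5.324% = 12.384%; on $200,000,000 that is $24,768,000.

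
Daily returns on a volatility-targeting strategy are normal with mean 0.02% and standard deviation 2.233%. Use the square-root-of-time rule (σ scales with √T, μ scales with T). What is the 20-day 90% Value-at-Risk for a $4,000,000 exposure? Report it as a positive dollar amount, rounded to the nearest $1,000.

At 90%, z = 1.282.
σ_{20d} = 2.233% × √20 = 9.986%; μ_{20d} = 20 × 0.02% = 0.400%.
VaR = −(0.400%) + 1.282 × 9.986% = 12.402%.
On $4,000,000: 0.12402 × $4,000,000 = $496,080.

$496,000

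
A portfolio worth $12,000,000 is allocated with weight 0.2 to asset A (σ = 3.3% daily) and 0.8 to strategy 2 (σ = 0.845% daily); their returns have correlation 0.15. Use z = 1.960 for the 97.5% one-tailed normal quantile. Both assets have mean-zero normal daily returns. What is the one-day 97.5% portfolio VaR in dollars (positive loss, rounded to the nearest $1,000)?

$238,000

σ_p² = 0.2²·3.3² + 0.8²·0.845² + 2·0.15·0.2·0.8·3.3·0.845 = 1.0264 (%²).
σ_p = √1.0264 = 1.013%.
VaR = 1.960 × 1.013% = 1.985%; on $12,000,000 that is $238,200.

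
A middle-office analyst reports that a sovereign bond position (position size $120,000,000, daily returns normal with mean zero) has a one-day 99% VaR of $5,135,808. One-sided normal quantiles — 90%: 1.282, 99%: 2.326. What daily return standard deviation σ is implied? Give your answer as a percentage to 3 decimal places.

1.840%

VaR as a fraction: $5,135,808 / $120,000,000 = 4.280%.
σ = VaR / z = 4.280% / 2.326 = 1.840%.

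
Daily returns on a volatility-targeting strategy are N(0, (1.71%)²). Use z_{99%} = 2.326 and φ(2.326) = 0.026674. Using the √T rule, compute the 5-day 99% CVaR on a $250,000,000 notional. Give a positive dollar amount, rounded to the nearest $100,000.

$25,500,000

σ_{5d} = 1.71% × √5 = 3.824%.
ES multiplier = φ(z)/(1−α) = 0.026674/0.01 = 2.667.
ES = 3.824% × 2.667 = 10.199%; on $250,000,000: $25,497,500.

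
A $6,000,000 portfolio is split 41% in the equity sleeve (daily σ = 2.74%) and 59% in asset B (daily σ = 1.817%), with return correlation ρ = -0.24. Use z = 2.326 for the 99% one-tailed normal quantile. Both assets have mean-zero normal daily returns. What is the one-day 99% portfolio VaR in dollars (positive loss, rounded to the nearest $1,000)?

$189,000

σ_p² = 0.41²·2.74² + 0.59²·1.817² + 2·-0.24·0.41·0.59·2.74·1.817 = 1.8332 (%²).
σ_p = √1.8332 = 1.354%.
VaR = 2.326 × 1.354% = 3.149%; on $6,000,000 that is $188,940.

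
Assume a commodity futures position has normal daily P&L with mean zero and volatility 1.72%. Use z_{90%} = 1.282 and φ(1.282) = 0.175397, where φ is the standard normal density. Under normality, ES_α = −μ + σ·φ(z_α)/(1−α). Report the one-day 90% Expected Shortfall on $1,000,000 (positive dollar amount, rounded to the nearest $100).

Tail multiplier: φ(z)/(1−α) = 0.175397 / 0.1 = 1.754.
ES = 1.72% × 1.754 = 3.017%.
On $1,000,000: 0.03017 × $1,000,000 = $30,170.

$30,200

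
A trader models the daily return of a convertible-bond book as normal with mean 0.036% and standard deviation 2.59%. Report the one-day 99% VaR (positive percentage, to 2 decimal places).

5.99%

At 99% one-sided, z = 2.326.
VaR = −μ + z·σ = −(0.036%) + 2.326 × 2.59% = 5.988%.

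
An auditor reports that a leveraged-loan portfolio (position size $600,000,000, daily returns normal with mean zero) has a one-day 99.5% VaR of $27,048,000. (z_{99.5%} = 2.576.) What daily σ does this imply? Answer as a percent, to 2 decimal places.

1.75%

VaR as a fraction: $27,048,000 / $600,000,000 = 4.508%.
σ = VaR / z = 4.508% / 2.576 = 1.750%.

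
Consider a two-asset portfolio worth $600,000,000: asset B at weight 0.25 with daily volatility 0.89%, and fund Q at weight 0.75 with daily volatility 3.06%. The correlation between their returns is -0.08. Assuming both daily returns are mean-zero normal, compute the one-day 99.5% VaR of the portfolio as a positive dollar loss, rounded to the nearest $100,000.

$35,400,000

σ_p² = 0.25²·0.89² + 0.75²·3.06² + 2·-0.08·0.25·0.75·0.89·3.06 = 5.2348 (%²).
σ_p = √5.2348 = 2.288%.
At 99.5%, z = 2.576.
VaR = 2.576 × 2.288% = 5.894%; on $600,000,000 that is $35,364,000.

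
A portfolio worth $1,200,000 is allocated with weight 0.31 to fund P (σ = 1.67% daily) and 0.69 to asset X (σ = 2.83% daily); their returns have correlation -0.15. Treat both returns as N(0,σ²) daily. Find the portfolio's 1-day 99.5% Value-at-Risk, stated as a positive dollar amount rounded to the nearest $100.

σ_p² = 0.31²·1.67² + 0.69²·2.83² + 2·-0.15·0.31·0.69·1.67·2.83 = 3.7778 (%²).
σ_p = √3.7778 = 1.944%.
At 99.5%, z = 2.576.
VaR = 2.576 × 1.944% = 5.008%; on $1,200,000 that is $60,096.

$60,100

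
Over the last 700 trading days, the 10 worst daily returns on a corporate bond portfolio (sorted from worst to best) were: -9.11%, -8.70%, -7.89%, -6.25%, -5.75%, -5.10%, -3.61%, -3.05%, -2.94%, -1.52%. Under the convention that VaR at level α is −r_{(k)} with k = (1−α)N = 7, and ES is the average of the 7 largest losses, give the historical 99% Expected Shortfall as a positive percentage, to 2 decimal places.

The 7 worst returns sum to -46.41%.
ES = −(-46.41%) / 7 = 6.63%.

6.63%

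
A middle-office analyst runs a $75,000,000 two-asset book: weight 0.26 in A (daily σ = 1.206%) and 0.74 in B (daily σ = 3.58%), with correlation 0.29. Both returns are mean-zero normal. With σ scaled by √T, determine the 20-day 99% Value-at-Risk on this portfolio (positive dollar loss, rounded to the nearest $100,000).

σ_p = √(0.26²·1.206² + 0.74²·3.58² + 2·0.29·0.26·0.74·1.206·3.58) = 2.757%.
σ_{20d} = 2.757% × √20 = 12.330%.
z(99%) = 2.326.
VaR = 2.326 × 12.330% = 28.680%; on $75,000,000 that is $21,510,000.

$21,500,000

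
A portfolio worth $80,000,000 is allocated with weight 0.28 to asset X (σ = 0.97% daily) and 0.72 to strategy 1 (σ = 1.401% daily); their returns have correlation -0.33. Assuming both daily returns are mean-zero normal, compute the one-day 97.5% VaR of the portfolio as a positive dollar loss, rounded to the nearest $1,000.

σ_p² = 0.28²·0.97² + 0.72²·1.401² + 2·-0.33·0.28·0.72·0.97·1.401 = 0.9105 (%²).
σ_p = √0.9105 = 0.954%.
At 97.5%, z = 1.960.
VaR = 1.960 × 0.954% = 1.870%; on $80,000,000 that is $1,496,000.

$1,496,000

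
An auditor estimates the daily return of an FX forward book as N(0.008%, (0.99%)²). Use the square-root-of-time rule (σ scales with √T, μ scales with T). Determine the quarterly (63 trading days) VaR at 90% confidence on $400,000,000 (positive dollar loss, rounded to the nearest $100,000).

At 90%, z = 1.282.
σ_{63d} = 0.99% × √63 = 7.858%; μ_{63d} = 63 × 0.008% = 0.504%.
VaR = −(0.504%) + 1.282 × 7.858% = 9.570%.
On $400,000,000: 0.09570 × $400,000,000 = $38,280,000.

$38,300,000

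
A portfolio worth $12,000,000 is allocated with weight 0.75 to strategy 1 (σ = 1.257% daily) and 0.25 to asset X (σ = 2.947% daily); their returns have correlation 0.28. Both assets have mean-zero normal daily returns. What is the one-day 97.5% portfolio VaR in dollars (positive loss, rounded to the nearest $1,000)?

σ_p² = 0.75²·1.257² + 0.25²·2.947² + 2·0.28·0.75·0.25·1.257·2.947 = 1.8205 (%²).
σ_p = √1.8205 = 1.349%.
At 97.5%, z = 1.960.
VaR = 1.960 × 1.349% = 2.644%; on $12,000,000 that is $317,280.

$317,000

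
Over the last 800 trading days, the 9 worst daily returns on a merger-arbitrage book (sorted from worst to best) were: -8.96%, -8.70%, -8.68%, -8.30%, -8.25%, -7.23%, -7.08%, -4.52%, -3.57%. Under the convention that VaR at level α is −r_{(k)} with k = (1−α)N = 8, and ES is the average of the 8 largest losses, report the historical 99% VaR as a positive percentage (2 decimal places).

4.52%

k = 8; the 8th lowest return is -4.52%, so VaR = 4.52%.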